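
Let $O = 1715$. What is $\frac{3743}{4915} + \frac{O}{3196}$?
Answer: $\frac{20391853}{15708340} \approx 1.2982$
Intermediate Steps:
$\frac{3743}{4915} + \frac{O}{3196} = \frac{3743}{4915} + \frac{1715}{3196} = \frac{20391853}{15708340}$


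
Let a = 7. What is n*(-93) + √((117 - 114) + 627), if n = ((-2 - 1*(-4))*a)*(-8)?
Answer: 10416 + 3*√70 ≈ 10441.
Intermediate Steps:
n = -112 (n = ((-2 - 1*(-4))*7)*(-8) = ((-2 + 4)*7)*(-8) = (2*7)*(-8) = 14*(-8) = -112)
n*(-93) + √((117 - 114) + 627) = -112*(-93) + √((117 - 114) + 627) = 10416 + √(3 + 627) = 10416 + √630 = 10416 + 3*√70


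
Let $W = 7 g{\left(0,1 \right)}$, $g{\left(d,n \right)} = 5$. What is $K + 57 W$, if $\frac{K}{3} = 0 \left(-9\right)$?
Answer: $1995$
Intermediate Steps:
$W = 35$ ($W = 7 \cdot 5 = 35$)
$K = 0$ ($K = 3 \cdot 0 \left(-9\right) = 3 \cdot 0 = 0$)
$K + 57 W = 0 + 57 \cdot 35 = 0 + 1995 = 1995$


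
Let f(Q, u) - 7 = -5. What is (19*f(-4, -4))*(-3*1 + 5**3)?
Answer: 4636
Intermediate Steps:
f(Q, u) = 2 (f(Q, u) = 7 - 5 = 2)
(19*f(-4, -4))*(-3*1 + 5**3) = (19*2)*(-3*1 + 5**3) = 38*(-3 + 125) = 38*122 = 4636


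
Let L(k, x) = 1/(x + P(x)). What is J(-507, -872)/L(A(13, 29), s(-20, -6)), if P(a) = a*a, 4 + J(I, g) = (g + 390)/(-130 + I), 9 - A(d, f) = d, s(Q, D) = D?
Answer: -61980/637 ≈ -97.300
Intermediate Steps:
A(d, f) = 9 - d
J(I, g) = -4 + (390 + g)/(-130 + I) (J(I, g) = -4 + (g + 390)/(-130 + I) = -4 + (390 + g)/(-130 + I))
P(a) = a**2
L(k, x) = 1/(x + x**2)
J(-507, -872)/L(A(13, 29), s(-20, -6)) = ((910 - 872 - 4*(-507))/(-130 - 507))/((1/((-6)*(1 - 6)))) = ((910 - 872 + 2028)/(-637))/((-1/6/(-5))) = (-1/637*2066)/((-1/6*(-1/5))) = -2066/(637*1/30) = -2066/637*30 = -61980/637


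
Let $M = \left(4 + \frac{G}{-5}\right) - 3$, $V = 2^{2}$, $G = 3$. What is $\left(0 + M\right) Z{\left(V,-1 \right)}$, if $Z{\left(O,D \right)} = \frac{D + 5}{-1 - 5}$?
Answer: $- \frac{4}{15} \approx -0.26667$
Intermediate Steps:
$V = 4$
$Z{\left(O,D \right)} = - \frac{5}{6} - \frac{D}{6}$ ($Z{\left(O,D \right)} = \frac{5 + D}{-6} = \left(5 + D\right) \left(- \frac{1}{6}\right) = - \frac{5}{6} - \frac{D}{6}$)
$M = \frac{2}{5}$ ($M = \left(4 + \frac{3}{-5}\right) - 3 = \left(4 + 3 \left(- \frac{1}{5}\right)\right) - 3 = \left(4 - \frac{3}{5}\right) - 3 = \frac{17}{5} - 3 = \frac{2}{5} \approx 0.4$)
$\left(0 + M\right) Z{\left(V,-1 \right)} = \left(0 + \frac{2}{5}\right) \left(- \frac{5}{6} - - \frac{1}{6}\right) = \frac{2 \left(- \frac{5}{6} + \frac{1}{6}\right)}{5} = \frac{2}{5} \left(- \frac{2}{3}\right) = - \frac{4}{15}$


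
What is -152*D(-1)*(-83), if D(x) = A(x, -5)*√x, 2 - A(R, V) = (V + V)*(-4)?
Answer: -479408*I ≈ -4.7941e+5*I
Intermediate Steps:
A(R, V) = 2 + 8*V (A(R, V) = 2 - (V + V)*(-4) = 2 - 2*V*(-4) = 2 - (-8)*V = 2 + 8*V)
D(x) = -38*√x (D(x) = (2 + 8*(-5))*√x = (2 - 40)*√x = -38*√x)
-152*D(-1)*(-83) = -(-5776)*√(-1)*(-83) = -(-5776)*I*(-83) = (5776*I)*(-83) = -479408*I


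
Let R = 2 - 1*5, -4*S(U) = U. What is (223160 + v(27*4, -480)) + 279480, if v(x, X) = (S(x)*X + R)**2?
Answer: 168386489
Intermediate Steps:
S(U) = -U/4
R = -3 (R = 2 - 5 = -3)
v(x, X) = (-3 - X*x/4)**2 (v(x, X) = ((-x/4)*X - 3)**2 = (-X*x/4 - 3)**2 = (-3 - X*x/4)**2)
(223160 + v(27*4, -480)) + 279480 = (223160 + (12 - 12960*4)**2/16) + 279480 = (223160 + (12 - 480*108)**2/16) + 279480 = (223160 + (12 - 51840)**2/16) + 279480 = (223160 + (1/16)*(-51828)**2) + 279480 = (223160 + (1/16)*2686141584) + 279480 = (223160 + 167883849) + 279480 = 168107009 + 279480 = 168386489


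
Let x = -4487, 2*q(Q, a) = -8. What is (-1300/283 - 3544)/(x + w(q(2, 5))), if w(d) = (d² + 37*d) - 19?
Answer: 502126/656277 ≈ 0.76511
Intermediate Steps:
q(Q, a) = -4 (q(Q, a) = (½)*(-8) = -4)
w(d) = -19 + d² + 37*d
(-1300/283 - 3544)/(x + w(q(2, 5))) = (-1300/283 - 3544)/(-4487 + (-19 + (-4)² + 37*(-4))) = (-1300*1/283 - 3544)/(-4487 + (-19 + 16 - 148)) = (-1300/283 - 3544)/(-4487 - 151) = -1004252/283/(-4638) = -1004252/283*(-1/4638) = 502126/656277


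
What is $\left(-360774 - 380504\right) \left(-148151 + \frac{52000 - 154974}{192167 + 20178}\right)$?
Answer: $\frac{23320032923254182}{212345} \approx 1.0982 \cdot 10^{11}$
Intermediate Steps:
$\left(-360774 - 380504\right) \left(-148151 + \frac{52000 - 154974}{192167 + 20178}\right) = - 741278 \left(-148151 - \frac{102974}{212345}\right) = \left(-741278\right) \left(- \frac{31459227069}{212345}\right) = \frac{23320032923254182}{212345}$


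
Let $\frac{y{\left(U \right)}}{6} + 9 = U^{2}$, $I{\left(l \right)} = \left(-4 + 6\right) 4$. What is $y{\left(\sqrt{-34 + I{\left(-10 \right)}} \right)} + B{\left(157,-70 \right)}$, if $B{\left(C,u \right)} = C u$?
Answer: $-11200$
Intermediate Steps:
$I{\left(l \right)} = 8$ ($I{\left(l \right)} = 2 \cdot 4 = 8$)
$y{\left(U \right)} = -54 + 6 U^{2}$
$y{\left(\sqrt{-34 + I{\left(-10 \right)}} \right)} + B{\left(157,-70 \right)} = \left(-54 + 6 \left(\sqrt{-34 + 8}\right)^{2}\right) + 157 \left(-70\right) = \left(-54 + 6 \left(\sqrt{-26}\right)^{2}\right) - 10990 = \left(-54 + 6 \left(i \sqrt{26}\right)^{2}\right) - 10990 = \left(-54 + 6 \left(-26\right)\right) - 10990 = \left(-54 - 156\right) - 10990 = -210 - 10990 = -11200$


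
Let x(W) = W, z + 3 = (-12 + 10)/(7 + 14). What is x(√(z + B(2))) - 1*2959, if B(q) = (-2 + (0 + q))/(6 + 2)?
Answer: -2959 + I*√1365/21 ≈ -2959.0 + 1.7593*I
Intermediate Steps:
B(q) = -¼ + q/8 (B(q) = (-2 + q)/8 = (-2 + q)*(⅛) = -¼ + q/8)
z = -65/21 (z = -3 + (-12 + 10)/(7 + 14) = -3 - 2/21 = -65/21 ≈ -3.0952)
x(√(z + B(2))) - 1*2959 = √(-65/21 + (-¼ + (⅛)*2)) - 1*2959 = √(-65/21 + (-¼ + ¼)) - 2959 = √(-65/21 + 0) - 2959 = √(-65/21) - 2959 = I*√1365/21 - 2959 = -2959 + I*√1365/21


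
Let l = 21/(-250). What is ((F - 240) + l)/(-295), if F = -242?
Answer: 120521/73750 ≈ 1.6342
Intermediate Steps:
l = -21/250 (l = 21*(-1/250) = -21/250 ≈ -0.084000)
((F - 240) + l)/(-295) = ((-242 - 240) - 21/250)/(-295) = (-482 - 21/250)*(-1/295) = -120521/250*(-1/295) = 120521/73750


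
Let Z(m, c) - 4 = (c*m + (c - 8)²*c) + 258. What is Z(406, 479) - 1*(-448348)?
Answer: 106904923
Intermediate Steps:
Z(m, c) = 262 + c*m + c*(-8 + c)² (Z(m, c) = 4 + ((c*m + (c - 8)²*c) + 258) = 4 + ((c*m + (-8 + c)²*c) + 258) = 4 + ((c*m + c*(-8 + c)²) + 258) = 4 + (258 + c*m + c*(-8 + c)²) = 262 + c*m + c*(-8 + c)²)
Z(406, 479) - 1*(-448348) = (262 + 479*406 + 479*(-8 + 479)²) - 1*(-448348) = (262 + 194474 + 479*471²) + 448348 = (262 + 194474 + 479*221841) + 448348 = (262 + 194474 + 106261839) + 448348 = 106456575 + 448348 = 106904923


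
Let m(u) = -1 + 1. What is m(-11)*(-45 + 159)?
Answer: 0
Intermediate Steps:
m(u) = 0
m(-11)*(-45 + 159) = 0*(-45 + 159) = 0*114 = 0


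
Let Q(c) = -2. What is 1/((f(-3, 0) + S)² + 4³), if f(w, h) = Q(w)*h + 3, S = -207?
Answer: 1/41680 ≈ 2.3992e-5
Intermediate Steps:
f(w, h) = 3 - 2*h (f(w, h) = -2*h + 3 = 3 - 2*h)
1/((f(-3, 0) + S)² + 4³) = 1/(((3 - 2*0) - 207)² + 4³) = 1/(((3 + 0) - 207)² + 64) = 1/((3 - 207)² + 64) = 1/((-204)² + 64) = 1/(41616 + 64) = 1/41680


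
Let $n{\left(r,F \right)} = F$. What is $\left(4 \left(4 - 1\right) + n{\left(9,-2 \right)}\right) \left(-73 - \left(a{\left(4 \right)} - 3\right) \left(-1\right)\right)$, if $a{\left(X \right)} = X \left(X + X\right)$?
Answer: $-440$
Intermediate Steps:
$a{\left(X \right)} = 2 X^{2}$ ($a{\left(X \right)} = X 2 X = 2 X^{2}$)
$\left(4 \left(4 - 1\right) + n{\left(9,-2 \right)}\right) \left(-73 - \left(a{\left(4 \right)} - 3\right) \left(-1\right)\right) = \left(4 \left(4 - 1\right) - 2\right) \left(-73 - \left(2 \cdot 4^{2} - 3\right) \left(-1\right)\right) = \left(4 \cdot 3 - 2\right) \left(-73 - \left(2 \cdot 16 - 3\right) \left(-1\right)\right) = \left(12 - 2\right) \left(-73 - \left(32 - 3\right) \left(-1\right)\right) = 10 \left(-73 - 29 \left(-1\right)\right) = 10 \left(-73 - -29\right) = 10 \left(-73 + 29\right) = 10 \left(-44\right) = -440$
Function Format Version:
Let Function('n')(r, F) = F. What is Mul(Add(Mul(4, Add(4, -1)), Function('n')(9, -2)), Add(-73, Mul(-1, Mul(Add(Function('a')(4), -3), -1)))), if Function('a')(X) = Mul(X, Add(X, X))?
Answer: -440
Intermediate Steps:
Function('a')(X) = Mul(2, Pow(X, 2)) (Function('a')(X) = Mul(X, Mul(2, X)) = Mul(2, Pow(X, 2)))
Mul(Add(Mul(4, Add(4, -1)), Function('n')(9, -2)), Add(-73, Mul(-1, Mul(Add(Function('a')(4), -3), -1)))) = Mul(Add(Mul(4, Add(4, -1)), -2), Add(-73, Mul(-1, Mul(Add(Mul(2, Pow(4, 2)), -3), -1)))) = Mul(Add(Mul(4, 3), -2), Add(-73, Mul(-1, Mul(Add(Mul(2, 16), -3), -1)))) = Mul(Add(12, -2), Add(-73, Mul(-1, Mul(Add(32, -3), -1)))) = Mul(10, Add(-73, Mul(-1, Mul(29, -1)))) = Mul(10, Add(-73, Mul(-1, -29))) = Mul(10, Add(-73, 29)) = Mul(10, -44) = -440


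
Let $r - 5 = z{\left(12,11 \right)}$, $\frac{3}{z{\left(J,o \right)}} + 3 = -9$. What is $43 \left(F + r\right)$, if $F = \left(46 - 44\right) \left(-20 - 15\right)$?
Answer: $- \frac{11223}{4} \approx -2805.8$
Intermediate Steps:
$z{\left(J,o \right)} = - \frac{1}{4}$ ($z{\left(J,o \right)} = \frac{3}{-3 - 9} = \frac{3}{-12} = 3 \left(- \frac{1}{12}\right) = - \frac{1}{4}$)
$r = \frac{19}{4}$ ($r = 5 - \frac{1}{4} = \frac{19}{4} \approx 4.75$)
$F = -70$ ($F = 2 \left(-35\right) = -70$)
$43 \left(F + r\right) = 43 \left(-70 + \frac{19}{4}\right) = 43 \left(- \frac{261}{4}\right) = - \frac{11223}{4}$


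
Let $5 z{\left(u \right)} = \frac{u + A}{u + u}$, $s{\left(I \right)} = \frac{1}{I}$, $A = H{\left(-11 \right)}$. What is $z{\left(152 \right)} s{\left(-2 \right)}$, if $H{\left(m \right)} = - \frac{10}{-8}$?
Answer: $- \frac{613}{12160} \approx -0.050411$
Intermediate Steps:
$H{\left(m \right)} = \frac{5}{4}$ ($H{\left(m \right)} = \left(-10\right) \left(- \frac{1}{8}\right) = \frac{5}{4}$)
$A = \frac{5}{4} \approx 1.25$
$z{\left(u \right)} = \frac{\frac{5}{4} + u}{10 u}$ ($z{\left(u \right)} = \frac{\left(u + \frac{5}{4}\right) \frac{1}{u + u}}{5} = \frac{\left(\frac{5}{4} + u\right) \frac{1}{2 u}}{5} = \frac{\frac{1}{2} \frac{1}{u} \left(\frac{5}{4} + u\right)}{5} = \frac{\frac{5}{4} + u}{10 u}$)
$z{\left(152 \right)} s{\left(-2 \right)} = \frac{\frac{1}{40} \cdot \frac{1}{152} \left(5 + 4 \cdot 152\right)}{-2} = \frac{1}{40} \cdot \frac{1}{152} \left(5 + 608\right) \left(- \frac{1}{2}\right) = \frac{1}{40} \cdot \frac{1}{152} \cdot 613 \left(- \frac{1}{2}\right) = \frac{613}{6080} \left(- \frac{1}{2}\right) = - \frac{613}{12160}$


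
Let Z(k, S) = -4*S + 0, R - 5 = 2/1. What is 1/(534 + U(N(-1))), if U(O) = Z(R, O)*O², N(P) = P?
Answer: 1/538 ≈ 0.0018587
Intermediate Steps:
R = 7 (R = 5 + 2/1 = 5 + 2*1 = 5 + 2 = 7)
Z(k, S) = -4*S
U(O) = -4*O³ (U(O) = (-4*O)*O² = -4*O³)
1/(534 + U(N(-1))) = 1/(534 - 4*(-1)³) = 1/(534 - 4*(-1)) = 1/(534 + 4) = 1/538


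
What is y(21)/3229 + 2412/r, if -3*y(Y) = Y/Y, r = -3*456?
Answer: -649067/368106 ≈ -1.7633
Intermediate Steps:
r = -1368
y(Y) = -1/3 (y(Y) = -Y/(3*Y) = -1/3*1 = -1/3)
y(21)/3229 + 2412/r = -1/3/3229 + 2412/(-1368) = -1/3*1/3229 + 2412*(-1/1368) = -1/9687 - 67/38 = -649067/368106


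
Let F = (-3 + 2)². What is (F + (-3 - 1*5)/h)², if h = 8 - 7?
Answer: 49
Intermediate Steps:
h = 1
F = 1 (F = (-1)² = 1)
(F + (-3 - 1*5)/h)² = (1 + (-3 - 1*5)/1)² = (1 + (-3 - 5)*1)² = (1 - 8*1)² = (1 - 8)² = (-7)² = 49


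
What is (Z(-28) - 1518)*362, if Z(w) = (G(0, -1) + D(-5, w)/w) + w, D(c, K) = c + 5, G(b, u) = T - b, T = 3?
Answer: -558566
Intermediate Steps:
G(b, u) = 3 - b
D(c, K) = 5 + c
Z(w) = 3 + w (Z(w) = ((3 - 1*0) + (5 - 5)/w) + w = ((3 + 0) + 0/w) + w = (3 + 0) + w = 3 + w)
(Z(-28) - 1518)*362 = ((3 - 28) - 1518)*362 = (-25 - 1518)*362 = -1543*362 = -558566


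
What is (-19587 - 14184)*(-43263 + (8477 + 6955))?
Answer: 939880701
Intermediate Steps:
(-19587 - 14184)*(-43263 + (8477 + 6955)) = -33771*(-43263 + 15432) = -33771*(-27831) = 939880701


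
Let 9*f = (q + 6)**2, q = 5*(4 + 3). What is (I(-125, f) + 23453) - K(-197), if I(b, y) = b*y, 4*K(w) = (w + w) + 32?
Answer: 3533/18 ≈ 196.28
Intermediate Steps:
K(w) = 8 + w/2 (K(w) = ((w + w) + 32)/4 = (2*w + 32)/4 = (32 + 2*w)/4 = 8 + w/2)
q = 35 (q = 5*7 = 35)
f = 1681/9 (f = (35 + 6)**2/9 = (1/9)*41**2 = (1/9)*1681 = 1681/9 ≈ 186.78)
(I(-125, f) + 23453) - K(-197) = (-125*1681/9 + 23453) - (8 + (1/2)*(-197)) = (-210125/9 + 23453) - (8 - 197/2) = 952/9 - 1*(-181/2) = 952/9 + 181/2 = 3533/18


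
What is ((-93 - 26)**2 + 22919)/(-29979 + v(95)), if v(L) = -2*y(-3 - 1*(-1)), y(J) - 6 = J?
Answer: -37080/29987 ≈ -1.2365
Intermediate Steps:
y(J) = 6 + J
v(L) = -8 (v(L) = -2*(6 + (-3 - 1*(-1))) = -2*(6 + (-3 + 1)) = -2*(6 - 2) = -2*4 = -8)
((-93 - 26)**2 + 22919)/(-29979 + v(95)) = ((-93 - 26)**2 + 22919)/(-29979 - 8) = ((-119)**2 + 22919)/(-29987) = (14161 + 22919)*(-1/29987) = 37080*(-1/29987) = -37080/29987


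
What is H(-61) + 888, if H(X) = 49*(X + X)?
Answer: -5090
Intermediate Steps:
H(X) = 98*X (H(X) = 49*(2*X) = 98*X)
H(-61) + 888 = 98*(-61) + 888 = -5978 + 888 = -5090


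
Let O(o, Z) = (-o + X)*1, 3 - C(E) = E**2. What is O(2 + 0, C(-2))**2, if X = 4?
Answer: 4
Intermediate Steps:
C(E) = 3 - E**2
O(o, Z) = 4 - o (O(o, Z) = (-o + 4)*1 = (4 - o)*1 = 4 - o)
O(2 + 0, C(-2))**2 = (4 - (2 + 0))**2 = (4 - 1*2)**2 = (4 - 2)**2 = 2**2 = 4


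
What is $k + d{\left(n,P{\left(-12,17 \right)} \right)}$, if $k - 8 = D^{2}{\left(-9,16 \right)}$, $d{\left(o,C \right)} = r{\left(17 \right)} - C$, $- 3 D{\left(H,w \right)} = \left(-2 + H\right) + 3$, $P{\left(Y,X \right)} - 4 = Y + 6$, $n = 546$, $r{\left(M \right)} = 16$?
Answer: $\frac{298}{9} \approx 33.111$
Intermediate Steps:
$P{\left(Y,X \right)} = 10 + Y$ ($P{\left(Y,X \right)} = 4 + \left(Y + 6\right) = 4 + \left(6 + Y\right) = 10 + Y$)
$D{\left(H,w \right)} = - \frac{1}{3} - \frac{H}{3}$ ($D{\left(H,w \right)} = - \frac{\left(-2 + H\right) + 3}{3} = - \frac{1 + H}{3} = - \frac{1}{3} - \frac{H}{3}$)
$d{\left(o,C \right)} = 16 - C$
$k = \frac{136}{9}$ ($k = 8 + \left(- \frac{1}{3} - -3\right)^{2} = 8 + \left(- \frac{1}{3} + 3\right)^{2} = 8 + \left(\frac{8}{3}\right)^{2} = 8 + \frac{64}{9} = \frac{136}{9} \approx 15.111$)
$k + d{\left(n,P{\left(-12,17 \right)} \right)} = \frac{136}{9} + \left(16 - \left(10 - 12\right)\right) = \frac{136}{9} + \left(16 - -2\right) = \frac{136}{9} + \left(16 + 2\right) = \frac{136}{9} + 18 = \frac{298}{9}$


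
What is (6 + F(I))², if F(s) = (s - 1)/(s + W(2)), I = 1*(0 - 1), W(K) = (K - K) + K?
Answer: 16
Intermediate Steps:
W(K) = K (W(K) = 0 + K = K)
I = -1 (I = 1*(-1) = -1)
F(s) = (-1 + s)/(2 + s) (F(s) = (s - 1)/(s + 2) = (-1 + s)/(2 + s))
(6 + F(I))² = (6 + (-1 - 1)/(2 - 1))² = (6 - 2/1)² = (6 + 1*(-2))² = (6 - 2)² = 4² = 16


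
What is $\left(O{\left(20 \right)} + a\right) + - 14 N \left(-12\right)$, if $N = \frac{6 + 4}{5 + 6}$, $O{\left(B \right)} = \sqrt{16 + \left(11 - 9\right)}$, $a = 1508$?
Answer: $\frac{18268}{11} + 3 \sqrt{2} \approx 1665.0$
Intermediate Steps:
$O{\left(B \right)} = 3 \sqrt{2}$ ($O{\left(B \right)} = \sqrt{16 + 2} = \sqrt{18} = 3 \sqrt{2}$)
$N = \frac{10}{11} \approx 0.90909$
$\left(O{\left(20 \right)} + a\right) + - 14 N \left(-12\right) = \left(3 \sqrt{2} + 1508\right) + \left(-14\right) \frac{10}{11} \left(-12\right) = \left(1508 + 3 \sqrt{2}\right) - - \frac{1680}{11} = \left(1508 + 3 \sqrt{2}\right) + \frac{1680}{11} = \frac{18268}{11} + 3 \sqrt{2}$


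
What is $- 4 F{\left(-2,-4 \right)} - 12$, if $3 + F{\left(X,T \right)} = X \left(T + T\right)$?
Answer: $-64$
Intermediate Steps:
$F{\left(X,T \right)} = -3 + 2 T X$ ($F{\left(X,T \right)} = -3 + X \left(T + T\right) = -3 + X 2 T = -3 + 2 T X$)
$- 4 F{\left(-2,-4 \right)} - 12 = - 4 \left(-3 + 2 \left(-4\right) \left(-2\right)\right) - 12 = - 4 \left(-3 + 16\right) - 12 = \left(-4\right) 13 - 12 = -52 - 12 = -64$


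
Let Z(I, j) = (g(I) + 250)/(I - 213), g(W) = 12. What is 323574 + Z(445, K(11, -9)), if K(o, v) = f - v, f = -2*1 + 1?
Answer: 37534715/116 ≈ 3.2358e+5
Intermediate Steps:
f = -1 (f = -2 + 1 = -1)
K(o, v) = -1 - v
Z(I, j) = 262/(-213 + I) (Z(I, j) = (12 + 250)/(I - 213) = 262/(-213 + I))
323574 + Z(445, K(11, -9)) = 323574 + 262/(-213 + 445) = 323574 + 262/232 = 323574 + 262*(1/232) = 323574 + 131/116 = 37534715/116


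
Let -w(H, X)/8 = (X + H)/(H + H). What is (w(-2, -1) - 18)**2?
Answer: 576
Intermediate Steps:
w(H, X) = -4*(H + X)/H (w(H, X) = -8*(X + H)/(H + H) = -8*(H + X)/(2*H) = -8*(H + X)*1/(2*H) = -4*(H + X)/H)
(w(-2, -1) - 18)**2 = ((-4 - 4*(-1)/(-2)) - 18)**2 = ((-4 - 4*(-1)*(-1/2)) - 18)**2 = ((-4 - 2) - 18)**2 = (-6 - 18)**2 = (-24)**2 = 576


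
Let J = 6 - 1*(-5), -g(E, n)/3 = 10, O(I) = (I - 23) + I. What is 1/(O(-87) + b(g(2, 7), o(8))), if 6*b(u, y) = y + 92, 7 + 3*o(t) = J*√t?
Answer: -58986/10737761 - 396*√2/10737761 ≈ -0.0055455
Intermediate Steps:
O(I) = -23 + 2*I (O(I) = (-23 + I) + I = -23 + 2*I)
g(E, n) = -30 (g(E, n) = -3*10 = -30)
J = 11 (J = 6 + 5 = 11)
o(t) = -7/3 + 11*√t/3 (o(t) = -7/3 + (11*√t)/3 = -7/3 + 11*√t/3)
b(u, y) = 46/3 + y/6 (b(u, y) = (y + 92)/6 = (92 + y)/6 = 46/3 + y/6)
1/(O(-87) + b(g(2, 7), o(8))) = 1/((-23 + 2*(-87)) + (46/3 + (-7/3 + 11*√8/3)/6)) = 1/((-23 - 174) + (46/3 + (-7/3 + 11*(2*√2)/3)/6)) = 1/(-197 + (46/3 + (-7/3 + 22*√2/3)/6)) = 1/(-197 + (46/3 + (-7/18 + 11*√2/9))) = 1/(-197 + (269/18 + 11*√2/9)) = 1/(-3277/18 + 11*√2/9)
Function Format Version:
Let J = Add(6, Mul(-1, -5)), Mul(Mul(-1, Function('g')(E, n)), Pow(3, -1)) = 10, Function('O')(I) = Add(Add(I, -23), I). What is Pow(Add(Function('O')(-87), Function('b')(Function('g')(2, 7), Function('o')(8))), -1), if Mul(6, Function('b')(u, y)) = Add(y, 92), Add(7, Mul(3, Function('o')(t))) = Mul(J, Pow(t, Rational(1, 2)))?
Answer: Add(Rational(-58986, 10737761), Mul(Rational(-396, 10737761), Pow(2, Rational(1, 2)))) ≈ -0.0055455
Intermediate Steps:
Function('O')(I) = Add(-23, Mul(2, I)) (Function('O')(I) = Add(Add(-23, I), I) = Add(-23, Mul(2, I)))
Function('g')(E, n) = -30 (Function('g')(E, n) = Mul(-3, 10) = -30)
J = 11 (J = Add(6, 5) = 11)
Function('o')(t) = Add(Rational(-7, 3), Mul(Rational(11, 3), Pow(t, Rational(1, 2)))) (Function('o')(t) = Add(Rational(-7, 3), Mul(Rational(1, 3), Mul(11, Pow(t, Rational(1, 2))))) = Add(Rational(-7, 3), Mul(Rational(11, 3), Pow(t, Rational(1, 2)))))
Function('b')(u, y) = Add(Rational(46, 3), Mul(Rational(1, 6), y)) (Function('b')(u, y) = Mul(Rational(1, 6), Add(y, 92)) = Mul(Rational(1, 6), Add(92, y)) = Add(Rational(46, 3), Mul(Rational(1, 6), y)))
Pow(Add(Function('O')(-87), Function('b')(Function('g')(2, 7), Function('o')(8))), -1) = Pow(Add(Add(-23, Mul(2, -87)), Add(Rational(46, 3), Mul(Rational(1, 6), Add(Rational(-7, 3), Mul(Rational(11, 3), Pow(8, Rational(1, 2))))))), -1) = Pow(Add(Add(-23, -174), Add(Rational(46, 3), Mul(Rational(1, 6), Add(Rational(-7, 3), Mul(Rational(11, 3), Mul(2, Pow(2, Rational(1, 2)))))))), -1) = Pow(Add(-197, Add(Rational(46, 3), Mul(Rational(1, 6), Add(Rational(-7, 3), Mul(Rational(22, 3), Pow(2, Rational(1, 2))))))), -1) = Pow(Add(-197, Add(Rational(46, 3), Add(Rational(-7, 18), Mul(Rational(11, 9), Pow(2, Rational(1, 2)))))), -1) = Pow(Add(-197, Add(Rational(269, 18), Mul(Rational(11, 9), Pow(2, Rational(1, 2))))), -1) = Pow(Add(Rational(-3277, 18), Mul(Rational(11, 9), Pow(2, Rational(1, 2)))), -1)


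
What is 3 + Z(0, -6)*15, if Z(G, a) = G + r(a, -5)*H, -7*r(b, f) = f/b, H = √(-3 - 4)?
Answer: 3 - 25*I*√7/14 ≈ 3.0 - 4.7246*I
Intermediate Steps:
H = I*√7 (H = √(-7) = I*√7 ≈ 2.6458*I)
r(b, f) = -f/(7*b)
Z(G, a) = G + 5*I*√7/(7*a) (Z(G, a) = G + (-⅐*(-5)/a)*(I*√7) = G + (5/(7*a))*(I*√7) = G + 5*I*√7/(7*a))
3 + Z(0, -6)*15 = 3 + (0 + (5/7)*I*√7/(-6))*15 = 3 + (0 + (5/7)*I*√7*(-⅙))*15 = 3 + (0 - 5*I*√7/42)*15 = 3 - 5*I*√7/42*15 = 3 - 25*I*√7/14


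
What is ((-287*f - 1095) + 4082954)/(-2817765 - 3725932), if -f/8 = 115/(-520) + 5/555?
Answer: -5889419674/9442554771 ≈ -0.62371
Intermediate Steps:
f = 2449/1443 (f = -8*(115/(-520) + 5/555) = -8*(115*(-1/520) + 5*(1/555)) = -8*(-23/104 + 1/111) = -8*(-2449/11544) = 2449/1443 ≈ 1.6972)
((-287*f - 1095) + 4082954)/(-2817765 - 3725932) = ((-287*2449/1443 - 1095) + 4082954)/(-2817765 - 3725932) = ((-702863/1443 - 1095) + 4082954)/(-6543697) = (-2282948/1443 + 4082954)*(-1/6543697) = (5889419674/1443)*(-1/6543697) = -5889419674/9442554771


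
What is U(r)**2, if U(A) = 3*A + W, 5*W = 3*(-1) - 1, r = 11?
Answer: 25921/25 ≈ 1036.8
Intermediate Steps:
W = -4/5 (W = (3*(-1) - 1)/5 = (-3 - 1)/5 = (1/5)*(-4) = -4/5 ≈ -0.80000)
U(A) = -4/5 + 3*A (U(A) = 3*A - 4/5 = -4/5 + 3*A)
U(r)**2 = (-4/5 + 3*11)**2 = (-4/5 + 33)**2 = (161/5)**2 = 25921/25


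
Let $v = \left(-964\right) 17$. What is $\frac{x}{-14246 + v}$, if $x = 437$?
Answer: $- \frac{437}{30634} \approx -0.014265$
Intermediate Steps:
$v = -16388$
$\frac{x}{-14246 + v} = \frac{1}{-14246 - 16388} \cdot 437 = \frac{1}{-30634} \cdot 437 = \left(- \frac{1}{30634}\right) 437 = - \frac{437}{30634}$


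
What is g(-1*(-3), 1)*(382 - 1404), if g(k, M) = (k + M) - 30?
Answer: 26572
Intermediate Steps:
g(k, M) = -30 + M + k (g(k, M) = (M + k) - 30 = -30 + M + k)
g(-1*(-3), 1)*(382 - 1404) = (-30 + 1 - 1*(-3))*(382 - 1404) = (-30 + 1 + 3)*(-1022) = -26*(-1022) = 26572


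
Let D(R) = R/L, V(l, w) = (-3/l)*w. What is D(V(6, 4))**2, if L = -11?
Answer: 4/121 ≈ 0.033058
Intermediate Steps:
V(l, w) = -3*w/l (V(l, w) = (-3/l)*w = -3*w/l)
D(R) = -R/11 (D(R) = R/(-11) = R*(-1/11) = -R/11)
D(V(6, 4))**2 = (-(-3)*4/(11*6))**2 = (-1/11*(-2))**2 = (2/11)**2 = 4/121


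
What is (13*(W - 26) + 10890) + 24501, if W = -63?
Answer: 34234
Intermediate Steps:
(13*(W - 26) + 10890) + 24501 = (13*(-63 - 26) + 10890) + 24501 = (13*(-89) + 10890) + 24501 = (-1157 + 10890) + 24501 = 9733 + 24501 = 34234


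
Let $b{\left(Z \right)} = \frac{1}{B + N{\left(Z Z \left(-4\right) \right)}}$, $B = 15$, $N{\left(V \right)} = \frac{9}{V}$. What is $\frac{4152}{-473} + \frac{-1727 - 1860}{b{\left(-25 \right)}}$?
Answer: $- \frac{63619522641}{1182500} \approx -53801.0$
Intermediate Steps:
$b{\left(Z \right)} = \frac{1}{15 - \frac{9}{4 Z^{2}}}$ ($b{\left(Z \right)} = \frac{1}{15 + \frac{9}{Z Z \left(-4\right)}} = \frac{1}{15 + \frac{9}{Z^{2} \left(-4\right)}} = \frac{1}{15 + \frac{9}{\left(-4\right) Z^{2}}} = \frac{1}{15 + 9 \left(- \frac{1}{4 Z^{2}}\right)} = \frac{1}{15 - \frac{9}{4 Z^{2}}}$)
$\frac{4152}{-473} + \frac{-1727 - 1860}{b{\left(-25 \right)}} = \frac{4152}{-473} + \frac{-1727 - 1860}{\frac{4}{3} \left(-25\right)^{2} \frac{1}{-3 + 20 \left(-25\right)^{2}}} = 4152 \left(- \frac{1}{473}\right) + \frac{-1727 - 1860}{\frac{4}{3} \cdot 625 \frac{1}{-3 + 20 \cdot 625}} = - \frac{4152}{473} - \frac{3587}{\frac{4}{3} \cdot 625 \frac{1}{-3 + 12500}} = - \frac{4152}{473} - \frac{3587}{\frac{4}{3} \cdot 625 \cdot \frac{1}{12497}} = - \frac{4152}{473} - \frac{3587}{\frac{2500}{37491}} = - \frac{4152}{473} - \frac{134480217}{2500} = - \frac{63619522641}{1182500}$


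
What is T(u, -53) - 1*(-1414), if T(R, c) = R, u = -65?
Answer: 1349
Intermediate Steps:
T(u, -53) - 1*(-1414) = -65 - 1*(-1414) = -65 + 1414 = 1349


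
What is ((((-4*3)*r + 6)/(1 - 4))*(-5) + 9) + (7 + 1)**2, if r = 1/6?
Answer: 239/3 ≈ 79.667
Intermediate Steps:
r = 1/6 (r = 1*(1/6) = 1/6 ≈ 0.16667)
((((-4*3)*r + 6)/(1 - 4))*(-5) + 9) + (7 + 1)**2 = (((-4*3*(1/6) + 6)/(1 - 4))*(-5) + 9) + (7 + 1)**2 = (((-12*1/6 + 6)/(-3))*(-5) + 9) + 8**2 = (((-2 + 6)*(-1/3))*(-5) + 9) + 64 = ((4*(-1/3))*(-5) + 9) + 64 = (-4/3*(-5) + 9) + 64 = (20/3 + 9) + 64 = 47/3 + 64 = 239/3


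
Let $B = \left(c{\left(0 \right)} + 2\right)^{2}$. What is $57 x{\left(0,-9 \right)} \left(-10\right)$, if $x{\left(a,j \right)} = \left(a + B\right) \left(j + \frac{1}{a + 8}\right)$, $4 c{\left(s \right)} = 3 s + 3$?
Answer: $\frac{2448435}{64} \approx 38257.0$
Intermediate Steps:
$c{\left(s \right)} = \frac{3}{4} + \frac{3 s}{4}$ ($c{\left(s \right)} = \frac{3 s + 3}{4} = \frac{3 + 3 s}{4} = \frac{3}{4} + \frac{3 s}{4}$)
$B = \frac{121}{16}$ ($B = \left(\left(\frac{3}{4} + \frac{3}{4} \cdot 0\right) + 2\right)^{2} = \left(\left(\frac{3}{4} + 0\right) + 2\right)^{2} = \left(\frac{3}{4} + 2\right)^{2} = \left(\frac{11}{4}\right)^{2} = \frac{121}{16} \approx 7.5625$)
$x{\left(a,j \right)} = \left(\frac{121}{16} + a\right) \left(j + \frac{1}{8 + a}\right)$ ($x{\left(a,j \right)} = \left(a + \frac{121}{16}\right) \left(j + \frac{1}{a + 8}\right) = \left(\frac{121}{16} + a\right) \left(j + \frac{1}{8 + a}\right)$)
$57 x{\left(0,-9 \right)} \left(-10\right) = 57 \frac{121 + 16 \cdot 0 + 968 \left(-9\right) + 16 \left(-9\right) 0^{2} + 249 \cdot 0 \left(-9\right)}{16 \left(8 + 0\right)} \left(-10\right) = 57 \frac{121 + 0 - 8712 + 16 \left(-9\right) 0 + 0}{16 \cdot 8} \left(-10\right) = 57 \cdot \frac{1}{16} \cdot \frac{1}{8} \left(121 + 0 - 8712 + 0 + 0\right) \left(-10\right) = 57 \cdot \frac{1}{16} \cdot \frac{1}{8} \left(-8591\right) \left(-10\right) = 57 \left(- \frac{8591}{128}\right) \left(-10\right) = \left(- \frac{489687}{128}\right) \left(-10\right) = \frac{2448435}{64}$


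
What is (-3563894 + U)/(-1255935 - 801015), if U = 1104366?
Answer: 1229764/1028475 ≈ 1.1957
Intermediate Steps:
(-3563894 + U)/(-1255935 - 801015) = (-3563894 + 1104366)/(-1255935 - 801015) = -2459528/(-2056950) = -2459528*(-1/2056950) = 1229764/1028475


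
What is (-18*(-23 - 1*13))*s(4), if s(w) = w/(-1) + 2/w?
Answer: -2268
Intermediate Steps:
s(w) = -w + 2/w (s(w) = w*(-1) + 2/w = -w + 2/w)
(-18*(-23 - 1*13))*s(4) = (-18*(-23 - 1*13))*(-1*4 + 2/4) = (-18*(-23 - 13))*(-4 + 2*(¼)) = (-18*(-36))*(-4 + ½) = 648*(-7/2) = -2268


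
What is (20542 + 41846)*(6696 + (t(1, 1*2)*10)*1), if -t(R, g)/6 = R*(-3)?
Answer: 428979888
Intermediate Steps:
t(R, g) = 18*R (t(R, g) = -6*R*(-3) = -(-18)*R = 18*R)
(20542 + 41846)*(6696 + (t(1, 1*2)*10)*1) = (20542 + 41846)*(6696 + ((18*1)*10)*1) = 62388*(6696 + (18*10)*1) = 62388*(6696 + 180*1) = 62388*(6696 + 180) = 62388*6876 = 428979888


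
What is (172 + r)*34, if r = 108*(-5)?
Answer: -12512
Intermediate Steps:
r = -540
(172 + r)*34 = (172 - 540)*34 = -368*34 = -12512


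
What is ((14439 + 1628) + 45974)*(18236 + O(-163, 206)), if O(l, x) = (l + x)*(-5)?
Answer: 1118040861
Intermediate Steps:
O(l, x) = -5*l - 5*x
((14439 + 1628) + 45974)*(18236 + O(-163, 206)) = ((14439 + 1628) + 45974)*(18236 + (-5*(-163) - 5*206)) = (16067 + 45974)*(18236 + (815 - 1030)) = 62041*(18236 - 215) = 62041*18021 = 1118040861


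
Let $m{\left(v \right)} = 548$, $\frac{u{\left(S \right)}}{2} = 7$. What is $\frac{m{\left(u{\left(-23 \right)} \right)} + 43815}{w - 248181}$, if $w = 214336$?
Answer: $- \frac{44363}{33845} \approx -1.3108$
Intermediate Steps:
$u{\left(S \right)} = 14$ ($u{\left(S \right)} = 2 \cdot 7 = 14$)
$\frac{m{\left(u{\left(-23 \right)} \right)} + 43815}{w - 248181} = \frac{548 + 43815}{214336 - 248181} = \frac{44363}{-33845} = 44363 \left(- \frac{1}{33845}\right) = - \frac{44363}{33845}$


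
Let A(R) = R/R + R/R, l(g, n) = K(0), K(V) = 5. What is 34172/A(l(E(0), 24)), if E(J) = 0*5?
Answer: 17086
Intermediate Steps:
E(J) = 0
l(g, n) = 5
A(R) = 2 (A(R) = 1 + 1 = 2)
34172/A(l(E(0), 24)) = 34172/2 = 34172*(1/2) = 17086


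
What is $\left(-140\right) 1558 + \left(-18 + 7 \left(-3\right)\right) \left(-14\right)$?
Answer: $-217574$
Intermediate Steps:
$\left(-140\right) 1558 + \left(-18 + 7 \left(-3\right)\right) \left(-14\right) = -218120 + \left(-18 - 21\right) \left(-14\right) = -218120 - -546 = -218120 + 546 = -217574$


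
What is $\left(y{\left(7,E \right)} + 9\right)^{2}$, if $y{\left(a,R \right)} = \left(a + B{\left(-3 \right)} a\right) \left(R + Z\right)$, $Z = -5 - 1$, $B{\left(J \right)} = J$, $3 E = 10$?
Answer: $\frac{19321}{9} \approx 2146.8$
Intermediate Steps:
$E = \frac{10}{3}$ ($E = \frac{1}{3} \cdot 10 = \frac{10}{3} \approx 3.3333$)
$Z = -6$ ($Z = -5 - 1 = -6$)
$y{\left(a,R \right)} = - 2 a \left(-6 + R\right)$ ($y{\left(a,R \right)} = \left(a - 3 a\right) \left(R - 6\right) = - 2 a \left(-6 + R\right)$)
$\left(y{\left(7,E \right)} + 9\right)^{2} = \left(2 \cdot 7 \left(6 - \frac{10}{3}\right) + 9\right)^{2} = \left(2 \cdot 7 \cdot \frac{8}{3} + 9\right)^{2} = \left(\frac{112}{3} + 9\right)^{2} = \left(\frac{139}{3}\right)^{2} = \frac{19321}{9}$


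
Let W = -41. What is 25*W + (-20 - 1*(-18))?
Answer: -1027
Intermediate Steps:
25*W + (-20 - 1*(-18)) = 25*(-41) + (-20 - 1*(-18)) = -1025 + (-20 + 18) = -1025 - 2 = -1027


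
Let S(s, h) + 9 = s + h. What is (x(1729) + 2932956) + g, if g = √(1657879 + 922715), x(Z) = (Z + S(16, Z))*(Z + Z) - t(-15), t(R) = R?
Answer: 14914941 + √2580594 ≈ 1.4917e+7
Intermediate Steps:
S(s, h) = -9 + h + s (S(s, h) = -9 + (s + h) = -9 + (h + s) = -9 + h + s)
x(Z) = 15 + 2*Z*(7 + 2*Z) (x(Z) = (Z + (-9 + Z + 16))*(Z + Z) - 1*(-15) = (Z + (7 + Z))*(2*Z) + 15 = (7 + 2*Z)*(2*Z) + 15 = 2*Z*(7 + 2*Z) + 15 = 15 + 2*Z*(7 + 2*Z))
g = √2580594 ≈ 1606.4
(x(1729) + 2932956) + g = ((15 + 4*1729² + 14*1729) + 2932956) + √2580594 = ((15 + 4*2989441 + 24206) + 2932956) + √2580594 = ((15 + 11957764 + 24206) + 2932956) + √2580594 = (11981985 + 2932956) + √2580594 = 14914941 + √2580594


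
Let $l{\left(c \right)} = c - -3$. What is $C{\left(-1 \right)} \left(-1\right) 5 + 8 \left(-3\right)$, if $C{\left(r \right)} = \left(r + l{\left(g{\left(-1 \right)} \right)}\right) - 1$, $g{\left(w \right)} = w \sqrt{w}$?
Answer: $-29 + 5 i \approx -29.0 + 5.0 i$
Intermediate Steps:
$g{\left(w \right)} = w^{\frac{3}{2}}$
$l{\left(c \right)} = 3 + c$ ($l{\left(c \right)} = c + 3 = 3 + c$)
$C{\left(r \right)} = 2 + r - i$ ($C{\left(r \right)} = \left(r + \left(3 + \left(-1\right)^{\frac{3}{2}}\right)\right) - 1 = \left(r + \left(3 - i\right)\right) - 1 = \left(3 + r - i\right) - 1 = 2 + r - i$)
$C{\left(-1 \right)} \left(-1\right) 5 + 8 \left(-3\right) = \left(2 - 1 - i\right) \left(-1\right) 5 + 8 \left(-3\right) = \left(1 - i\right) \left(-1\right) 5 - 24 = \left(-1 + i\right) 5 - 24 = \left(-5 + 5 i\right) - 24 = -29 + 5 i$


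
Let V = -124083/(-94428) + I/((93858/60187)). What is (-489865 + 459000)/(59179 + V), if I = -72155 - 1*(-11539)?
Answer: -15197279933820/10000191298063 ≈ -1.5197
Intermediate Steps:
I = -60616 (I = -72155 + 11539 = -60616)
V = -19138309567109/492379068 (V = -124083/(-94428) - 60616/(93858/60187) = -124083*(-1/94428) - 60616/(93858*(1/60187)) = 13787/10492 - 60616/93858/60187 = 13787/10492 - 60616*60187/93858 = 13787/10492 - 1824147596/46929 = -19138309567109/492379068 ≈ -38869.)
(-489865 + 459000)/(59179 + V) = (-489865 + 459000)/(59179 - 19138309567109/492379068) = -30865/10000191298063/492379068 = -30865*492379068/10000191298063 = -15197279933820/10000191298063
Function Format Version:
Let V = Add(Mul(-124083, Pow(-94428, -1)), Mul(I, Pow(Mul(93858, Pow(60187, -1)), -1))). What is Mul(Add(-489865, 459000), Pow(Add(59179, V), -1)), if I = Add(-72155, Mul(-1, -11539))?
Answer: Rational(-15197279933820, 10000191298063) ≈ -1.5197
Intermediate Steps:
I = -60616 (I = Add(-72155, 11539) = -60616)
V = Rational(-19138309567109, 492379068) (V = Add(Mul(-124083, Pow(-94428, -1)), Mul(-60616, Pow(Mul(93858, Pow(60187, -1)), -1))) = Add(Mul(-124083, Rational(-1, 94428)), Mul(-60616, Pow(Mul(93858, Rational(1, 60187)), -1))) = Add(Rational(13787, 10492), Mul(-60616, Pow(Rational(93858, 60187), -1))) = Add(Rational(13787, 10492), Mul(-60616, Rational(60187, 93858))) = Add(Rational(13787, 10492), Rational(-1824147596, 46929)) = Rational(-19138309567109, 492379068) ≈ -38869.)
Mul(Add(-489865, 459000), Pow(Add(59179, V), -1)) = Mul(Add(-489865, 459000), Pow(Add(59179, Rational(-19138309567109, 492379068)), -1)) = Mul(-30865, Pow(Rational(10000191298063, 492379068), -1)) = Mul(-30865, Rational(492379068, 10000191298063)) = Rational(-15197279933820, 10000191298063)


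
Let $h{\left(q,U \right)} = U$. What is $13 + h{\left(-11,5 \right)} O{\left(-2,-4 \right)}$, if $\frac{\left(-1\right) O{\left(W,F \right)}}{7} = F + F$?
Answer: $293$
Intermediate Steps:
$O{\left(W,F \right)} = - 14 F$ ($O{\left(W,F \right)} = - 7 \left(F + F\right) = - 7 \cdot 2 F = - 14 F$)
$13 + h{\left(-11,5 \right)} O{\left(-2,-4 \right)} = 13 + 5 \left(\left(-14\right) \left(-4\right)\right) = 13 + 5 \cdot 56 = 13 + 280 = 293$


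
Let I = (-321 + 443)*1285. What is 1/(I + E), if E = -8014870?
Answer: -1/7858100 ≈ -1.2726e-7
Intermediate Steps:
I = 156770 (I = 122*1285 = 156770)
1/(I + E) = 1/(156770 - 8014870) = 1/(-7858100) = -1/7858100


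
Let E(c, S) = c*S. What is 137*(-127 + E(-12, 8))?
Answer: -30551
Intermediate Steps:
E(c, S) = S*c
137*(-127 + E(-12, 8)) = 137*(-127 + 8*(-12)) = 137*(-127 - 96) = 137*(-223) = -30551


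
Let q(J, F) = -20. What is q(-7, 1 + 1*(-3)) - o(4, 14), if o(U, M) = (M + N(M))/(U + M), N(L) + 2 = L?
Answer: -193/9 ≈ -21.444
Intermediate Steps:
N(L) = -2 + L
o(U, M) = (-2 + 2*M)/(M + U) (o(U, M) = (M + (-2 + M))/(U + M) = (-2 + 2*M)/(M + U))
q(-7, 1 + 1*(-3)) - o(4, 14) = -20 - 2*(-1 + 14)/(14 + 4) = -20 - 2*13/18 = -20 - 1*13/9 = -20 - 13/9 = -193/9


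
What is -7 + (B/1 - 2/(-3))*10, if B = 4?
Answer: 119/3 ≈ 39.667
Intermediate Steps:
-7 + (B/1 - 2/(-3))*10 = -7 + (4/1 - 2/(-3))*10 = -7 + (4*1 - 2*(-⅓))*10 = -7 + (4 + ⅔)*10 = -7 + (14/3)*10 = -7 + 140/3 = 119/3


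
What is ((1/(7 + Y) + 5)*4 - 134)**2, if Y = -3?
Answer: 12769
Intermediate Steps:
((1/(7 + Y) + 5)*4 - 134)**2 = ((1/(7 - 3) + 5)*4 - 134)**2 = ((1/4 + 5)*4 - 134)**2 = ((21/4)*4 - 134)**2 = (21 - 134)**2 = (-113)**2 = 12769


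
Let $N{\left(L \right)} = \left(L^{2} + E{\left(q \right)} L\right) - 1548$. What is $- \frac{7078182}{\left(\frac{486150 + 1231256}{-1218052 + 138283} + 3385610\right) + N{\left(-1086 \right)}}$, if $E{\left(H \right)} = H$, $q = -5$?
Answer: $- \frac{3821400749979}{2466670954733} \approx -1.5492$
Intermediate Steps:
$N{\left(L \right)} = -1548 + L^{2} - 5 L$ ($N{\left(L \right)} = \left(L^{2} - 5 L\right) - 1548 = -1548 + L^{2} - 5 L$)
$- \frac{7078182}{\left(\frac{486150 + 1231256}{-1218052 + 138283} + 3385610\right) + N{\left(-1086 \right)}} = - \frac{7078182}{\left(\frac{486150 + 1231256}{-1218052 + 138283} + 3385610\right) - \left(-3882 - 1179396\right)} = - \frac{7078182}{\left(\frac{1717406}{-1079769} + 3385610\right) + \left(-1548 + 1179396 + 5430\right)} = - \frac{7078182}{\left(1717406 \left(- \frac{1}{1079769}\right) + 3385610\right) + 1183278} = - \frac{7078182}{\left(- \frac{1717406}{1079769} + 3385610\right) + 1183278} = - \frac{7078182}{\frac{3655675006684}{1079769} + 1183278} = - \frac{7078182}{\frac{4933341909466}{1079769}} = \left(-7078182\right) \frac{1079769}{4933341909466} = - \frac{3821400749979}{2466670954733}$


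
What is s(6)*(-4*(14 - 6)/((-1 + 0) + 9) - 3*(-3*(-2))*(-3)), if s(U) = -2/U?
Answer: -50/3 ≈ -16.667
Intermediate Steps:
s(6)*(-4*(14 - 6)/((-1 + 0) + 9) - 3*(-3*(-2))*(-3)) = (-2/6)*(-4*(14 - 6)/((-1 + 0) + 9) - 3*(-3*(-2))*(-3)) = (-2*1/6)*(-32/(-1 + 9) - 18*(-3)) = -(-32/8 - 3*(-18))/3 = -(-32/8 + 54)/3 = -(-4*1 + 54)/3 = -(-4 + 54)/3 = -1/3*50 = -50/3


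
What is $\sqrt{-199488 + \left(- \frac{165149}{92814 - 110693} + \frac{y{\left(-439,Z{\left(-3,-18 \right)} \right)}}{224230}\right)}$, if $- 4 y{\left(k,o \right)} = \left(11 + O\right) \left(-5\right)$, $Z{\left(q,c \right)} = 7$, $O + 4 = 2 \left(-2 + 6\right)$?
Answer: $\frac{i \sqrt{512968304327021987370878}}{1603603268} \approx 446.63 i$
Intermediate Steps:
$O = 4$ ($O = -4 + 2 \left(-2 + 6\right) = -4 + 2 \cdot 4 = -4 + 8 = 4$)
$y{\left(k,o \right)} = \frac{75}{4}$ ($y{\left(k,o \right)} = - \frac{\left(11 + 4\right) \left(-5\right)}{4} = - \frac{15 \left(-5\right)}{4} = \left(- \frac{1}{4}\right) \left(-75\right) = \frac{75}{4}$)
$\sqrt{-199488 + \left(- \frac{165149}{92814 - 110693} + \frac{y{\left(-439,Z{\left(-3,-18 \right)} \right)}}{224230}\right)} = \sqrt{-199488 - \left(- \frac{15}{179384} + \frac{165149}{92814 - 110693}\right)} = \sqrt{-199488 - \left(- \frac{15}{179384} + \frac{165149}{-17879}\right)} = \sqrt{-199488 + \left(\left(-165149\right) \left(- \frac{1}{17879}\right) + \frac{15}{179384}\right)} = \sqrt{-199488 + \left(\frac{165149}{17879} + \frac{15}{179384}\right)} = \sqrt{-199488 + \frac{29625356401}{3207206536}} = \sqrt{- \frac{639769592097167}{3207206536}} = \frac{i \sqrt{512968304327021987370878}}{1603603268}$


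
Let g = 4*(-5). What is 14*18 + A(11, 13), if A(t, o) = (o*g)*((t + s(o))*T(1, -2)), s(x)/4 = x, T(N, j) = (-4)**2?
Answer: -261828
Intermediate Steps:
T(N, j) = 16
g = -20
s(x) = 4*x
A(t, o) = -20*o*(16*t + 64*o) (A(t, o) = (o*(-20))*((t + 4*o)*16) = (-20*o)*(16*t + 64*o) = -20*o*(16*t + 64*o))
14*18 + A(11, 13) = 14*18 - 320*13*(11 + 4*13) = 252 - 320*13*(11 + 52) = 252 - 320*13*63 = 252 - 262080 = -261828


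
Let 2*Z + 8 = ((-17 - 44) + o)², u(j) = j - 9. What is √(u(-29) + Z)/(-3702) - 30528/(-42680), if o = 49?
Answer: 3816/5335 - √30/3702 ≈ 0.71380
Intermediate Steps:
u(j) = -9 + j
Z = 68 (Z = -4 + ((-17 - 44) + 49)²/2 = -4 + (-61 + 49)²/2 = -4 + (½)*(-12)² = -4 + (½)*144 = -4 + 72 = 68)
√(u(-29) + Z)/(-3702) - 30528/(-42680) = √((-9 - 29) + 68)/(-3702) - 30528/(-42680) = √(-38 + 68)*(-1/3702) - 30528*(-1/42680) = √30*(-1/3702) + 3816/5335 = -√30/3702 + 3816/5335 = 3816/5335 - √30/3702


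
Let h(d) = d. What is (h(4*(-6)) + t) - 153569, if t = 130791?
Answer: -22802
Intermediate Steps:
(h(4*(-6)) + t) - 153569 = (4*(-6) + 130791) - 153569 = (-24 + 130791) - 153569 = 130767 - 153569 = -22802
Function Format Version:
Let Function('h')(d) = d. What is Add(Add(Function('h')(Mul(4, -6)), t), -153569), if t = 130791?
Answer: -22802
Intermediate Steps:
Add(Add(Function('h')(Mul(4, -6)), t), -153569) = Add(Add(Mul(4, -6), 130791), -153569) = Add(Add(-24, 130791), -153569) = Add(130767, -153569) = -22802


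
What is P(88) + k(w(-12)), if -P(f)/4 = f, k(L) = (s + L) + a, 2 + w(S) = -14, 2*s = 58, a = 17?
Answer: -322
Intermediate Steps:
s = 29 (s = (1/2)*58 = 29)
w(S) = -16 (w(S) = -2 - 14 = -16)
k(L) = 46 + L (k(L) = (29 + L) + 17 = 46 + L)
P(f) = -4*f
P(88) + k(w(-12)) = -4*88 + (46 - 16) = -352 + 30 = -322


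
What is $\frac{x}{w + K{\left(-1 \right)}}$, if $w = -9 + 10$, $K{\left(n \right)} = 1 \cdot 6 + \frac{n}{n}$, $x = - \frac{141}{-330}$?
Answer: $\frac{47}{880} \approx 0.053409$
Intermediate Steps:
$x = \frac{47}{110}$ ($x = \left(-141\right) \left(- \frac{1}{330}\right) = \frac{47}{110} \approx 0.42727$)
$K{\left(n \right)} = 7$ ($K{\left(n \right)} = 6 + 1 = 7$)
$w = 1$
$\frac{x}{w + K{\left(-1 \right)}} = \frac{1}{1 + 7} \cdot \frac{47}{110} = \frac{1}{8} \cdot \frac{47}{110} = \frac{47}{880}$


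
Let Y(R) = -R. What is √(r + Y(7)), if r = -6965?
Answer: 2*I*√1743 ≈ 83.499*I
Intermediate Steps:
√(r + Y(7)) = √(-6965 - 1*7) = √(-6965 - 7) = √(-6972) = 2*I*√1743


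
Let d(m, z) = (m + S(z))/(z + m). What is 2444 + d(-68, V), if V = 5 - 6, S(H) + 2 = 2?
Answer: 168704/69 ≈ 2445.0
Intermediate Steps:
S(H) = 0 (S(H) = -2 + 2 = 0)
V = -1
d(m, z) = m/(m + z) (d(m, z) = (m + 0)/(z + m) = m/(m + z))
2444 + d(-68, V) = 2444 - 68/(-68 - 1) = 2444 - 68/(-69) = 2444 - 68*(-1/69) = 2444 + 68/69 = 168704/69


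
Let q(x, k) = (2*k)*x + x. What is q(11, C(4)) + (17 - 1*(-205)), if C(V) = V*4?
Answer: 585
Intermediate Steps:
C(V) = 4*V
q(x, k) = x + 2*k*x (q(x, k) = 2*k*x + x = x + 2*k*x)
q(11, C(4)) + (17 - 1*(-205)) = 11*(1 + 2*(4*4)) + (17 - 1*(-205)) = 11*(1 + 2*16) + (17 + 205) = 11*(1 + 32) + 222 = 11*33 + 222 = 363 + 222 = 585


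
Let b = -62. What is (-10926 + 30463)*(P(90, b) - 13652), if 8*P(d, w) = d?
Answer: -1065997331/4 ≈ -2.6650e+8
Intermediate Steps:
P(d, w) = d/8
(-10926 + 30463)*(P(90, b) - 13652) = (-10926 + 30463)*((⅛)*90 - 13652) = 19537*(45/4 - 13652) = 19537*(-54563/4) = -1065997331/4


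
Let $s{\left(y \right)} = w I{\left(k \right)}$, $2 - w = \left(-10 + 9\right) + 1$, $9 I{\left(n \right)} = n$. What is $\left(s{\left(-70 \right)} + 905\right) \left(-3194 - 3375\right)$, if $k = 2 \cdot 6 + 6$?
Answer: $-5971221$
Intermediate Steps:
$k = 18$ ($k = 12 + 6 = 18$)
$I{\left(n \right)} = \frac{n}{9}$
$w = 2$ ($w = 2 - \left(\left(-10 + 9\right) + 1\right) = 2 - \left(-1 + 1\right) = 2 - 0 = 2 + 0 = 2$)
$s{\left(y \right)} = 4$ ($s{\left(y \right)} = 2 \cdot \frac{1}{9} \cdot 18 = 2 \cdot 2 = 4$)
$\left(s{\left(-70 \right)} + 905\right) \left(-3194 - 3375\right) = \left(4 + 905\right) \left(-3194 - 3375\right) = 909 \left(-6569\right) = -5971221$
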